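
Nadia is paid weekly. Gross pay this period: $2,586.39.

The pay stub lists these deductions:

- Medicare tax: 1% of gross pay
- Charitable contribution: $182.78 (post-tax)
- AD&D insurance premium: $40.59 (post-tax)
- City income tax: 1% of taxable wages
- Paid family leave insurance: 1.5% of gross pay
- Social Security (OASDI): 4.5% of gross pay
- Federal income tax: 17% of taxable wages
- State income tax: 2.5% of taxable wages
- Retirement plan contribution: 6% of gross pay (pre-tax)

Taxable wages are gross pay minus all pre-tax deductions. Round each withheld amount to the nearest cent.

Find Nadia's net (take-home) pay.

$1,528.39

Retirement plan contribution: $2,586.39 × 0.06 = $155.18
Taxable wages = $2,586.39 − $155.18 = $2,431.21
State income tax: $2,431.21 × 0.025 = $60.78
Federal income tax: $2,431.21 × 0.17 = $413.31
City income tax: $2,431.21 × 0.01 = $24.31
Social Security (OASDI): $2,586.39 × 0.045 = $116.39
Medicare tax: $2,586.39 × 0.01 = $25.86
Paid family leave insurance: $2,586.39 × 0.015 = $38.80
Charitable contribution: $182.78
AD&D insurance premium: $40.59
Total deductions = $155.18 + $60.78 + $413.31 + $24.31 + $116.39 + $25.86 + $38.80 + $182.78 + $40.59 = $1,058.00
Net pay = $2,586.39 − $1,058.00 = $1,528.39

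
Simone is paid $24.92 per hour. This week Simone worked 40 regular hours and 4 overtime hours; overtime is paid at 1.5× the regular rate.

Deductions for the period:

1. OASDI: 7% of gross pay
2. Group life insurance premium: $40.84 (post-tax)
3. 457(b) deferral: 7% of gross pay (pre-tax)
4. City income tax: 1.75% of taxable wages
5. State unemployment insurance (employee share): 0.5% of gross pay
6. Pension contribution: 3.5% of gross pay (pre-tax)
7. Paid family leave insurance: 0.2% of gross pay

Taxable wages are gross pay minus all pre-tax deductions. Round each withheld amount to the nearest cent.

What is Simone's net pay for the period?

$878.91

Regular pay: 40 × $24.92 = $996.80
Overtime pay: 4 × $24.92 × 1.5 = $149.52
Gross pay = $996.80 + $149.52 = $1,146.32
Pension contribution: $1,146.32 × 0.035 = $40.12
457(b) deferral: $1,146.32 × 0.07 = $80.24
Pre-tax total = $40.12 + $80.24 = $120.36
Taxable wages = $1,146.32 − $120.36 = $1,025.96
City income tax: $1,025.96 × 0.0175 = $17.95
State unemployment insurance (employee share): $1,146.32 × 0.005 = $5.73
OASDI: $1,146.32 × 0.07 = $80.24
Paid family leave insurance: $1,146.32 × 0.002 = $2.29
Group life insurance premium: $40.84
Total deductions = $40.12 + $80.24 + $17.95 + $5.73 + $80.24 + $2.29 + $40.84 = $267.41
Net pay = $1,146.32 − $267.41 = $878.91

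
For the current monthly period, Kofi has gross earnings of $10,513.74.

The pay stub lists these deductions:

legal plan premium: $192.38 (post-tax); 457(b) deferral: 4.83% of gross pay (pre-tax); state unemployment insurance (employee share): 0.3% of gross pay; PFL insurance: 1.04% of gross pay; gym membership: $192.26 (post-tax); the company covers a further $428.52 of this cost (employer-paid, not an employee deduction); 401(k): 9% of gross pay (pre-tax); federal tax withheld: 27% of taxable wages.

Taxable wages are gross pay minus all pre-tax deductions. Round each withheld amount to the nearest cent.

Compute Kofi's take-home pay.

457(b) deferral: $10,513.74 × 0.0483 = $507.81
401(k): $10,513.74 × 0.09 = $946.24
Pre-tax total = $507.81 + $946.24 = $1,454.05
Taxable wages = $10,513.74 − $1,454.05 = $9,059.69
Federal tax withheld: $9,059.69 × 0.27 = $2,446.12
State unemployment insurance (employee share): $10,513.74 × 0.003 = $31.54
PFL insurance: $10,513.74 × 0.0104 = $109.34
Legal plan premium: $192.38
Gym membership: $192.26
(Employer's $428.52 toward gym membership is not withheld from the employee.)
Total deductions = $507.81 + $946.24 + $2,446.12 + $31.54 + $109.34 + $192.38 + $192.26 = $4,425.69
Net pay = $10,513.74 − $4,425.69 = $6,088.05

$6,088.05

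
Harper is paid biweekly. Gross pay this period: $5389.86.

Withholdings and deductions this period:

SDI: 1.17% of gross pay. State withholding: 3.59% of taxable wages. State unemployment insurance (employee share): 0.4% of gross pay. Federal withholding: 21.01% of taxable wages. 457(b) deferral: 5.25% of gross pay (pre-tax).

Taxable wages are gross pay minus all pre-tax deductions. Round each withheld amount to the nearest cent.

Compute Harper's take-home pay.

$3765.97

457(b) deferral: $5389.86 × 0.0525 = $282.97
Taxable wages = $5389.86 − $282.97 = $5106.89
State withholding: $5106.89 × 0.0359 = $183.34
Federal withholding: $5106.89 × 0.2101 = $1072.96
SDI: $5389.86 × 0.0117 = $63.06
State unemployment insurance (employee share): $5389.86 × 0.004 = $21.56
Total deductions = $282.97 + $183.34 + $1072.96 + $63.06 + $21.56 = $1623.89
Net pay = $5389.86 − $1623.89 = $3765.97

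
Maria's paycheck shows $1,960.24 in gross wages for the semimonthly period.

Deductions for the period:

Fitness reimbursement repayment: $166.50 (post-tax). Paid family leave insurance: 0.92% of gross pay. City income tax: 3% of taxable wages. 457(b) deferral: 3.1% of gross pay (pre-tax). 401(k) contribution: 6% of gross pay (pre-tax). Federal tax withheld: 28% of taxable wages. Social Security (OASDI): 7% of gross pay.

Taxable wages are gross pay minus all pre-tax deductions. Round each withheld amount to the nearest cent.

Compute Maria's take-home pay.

$907.73

457(b) deferral: $1,960.24 × 0.031 = $60.77
401(k) contribution: $1,960.24 × 0.06 = $117.61
Pre-tax total = $60.77 + $117.61 = $178.38
Taxable wages = $1,960.24 − $178.38 = $1,781.86
Federal tax withheld: $1,781.86 × 0.28 = $498.92
City income tax: $1,781.86 × 0.03 = $53.46
Social Security (OASDI): $1,960.24 × 0.07 = $137.22
Paid family leave insurance: $1,960.24 × 0.0092 = $18.03
Fitness reimbursement repayment: $166.50
Total deductions = $60.77 + $117.61 + $498.92 + $53.46 + $137.22 + $18.03 + $166.50 = $1,052.51
Net pay = $1,960.24 − $1,052.51 = $907.73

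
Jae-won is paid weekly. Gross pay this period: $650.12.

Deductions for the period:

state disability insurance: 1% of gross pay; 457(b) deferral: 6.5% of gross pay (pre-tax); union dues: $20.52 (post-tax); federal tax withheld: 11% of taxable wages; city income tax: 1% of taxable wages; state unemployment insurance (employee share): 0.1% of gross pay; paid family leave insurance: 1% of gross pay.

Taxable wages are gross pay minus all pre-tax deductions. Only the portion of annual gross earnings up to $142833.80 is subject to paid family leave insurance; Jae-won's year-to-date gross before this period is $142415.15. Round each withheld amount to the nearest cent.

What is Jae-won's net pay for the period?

$503.06

457(b) deferral: $650.12 × 0.065 = $42.26
Taxable wages = $650.12 − $42.26 = $607.86
Federal tax withheld: $607.86 × 0.11 = $66.86
City income tax: $607.86 × 0.01 = $6.08
Paid family leave insurance: only $142833.80 − $142415.15 = $418.65 of this check is subject → $418.65 × 0.01 = $4.19
State unemployment insurance (employee share): $650.12 × 0.001 = $0.65
State disability insurance: $650.12 × 0.01 = $6.50
Union dues: $20.52
Total deductions = $42.26 + $66.86 + $6.08 + $4.19 + $0.65 + $6.50 + $20.52 = $147.06
Net pay = $650.12 − $147.06 = $503.06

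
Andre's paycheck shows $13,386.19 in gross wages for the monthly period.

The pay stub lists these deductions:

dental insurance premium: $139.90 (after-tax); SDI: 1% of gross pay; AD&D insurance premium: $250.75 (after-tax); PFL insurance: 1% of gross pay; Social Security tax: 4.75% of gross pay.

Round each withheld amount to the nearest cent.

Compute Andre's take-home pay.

$12,091.98

Social Security tax: $13,386.19 × 0.0475 = $635.84
PFL insurance: $13,386.19 × 0.01 = $133.86
SDI: $13,386.19 × 0.01 = $133.86
AD&D insurance premium: $250.75
Dental insurance premium: $139.90
Total deductions = $635.84 + $133.86 + $133.86 + $250.75 + $139.90 = $1,294.21
Net pay = $13,386.19 − $1,294.21 = $12,091.98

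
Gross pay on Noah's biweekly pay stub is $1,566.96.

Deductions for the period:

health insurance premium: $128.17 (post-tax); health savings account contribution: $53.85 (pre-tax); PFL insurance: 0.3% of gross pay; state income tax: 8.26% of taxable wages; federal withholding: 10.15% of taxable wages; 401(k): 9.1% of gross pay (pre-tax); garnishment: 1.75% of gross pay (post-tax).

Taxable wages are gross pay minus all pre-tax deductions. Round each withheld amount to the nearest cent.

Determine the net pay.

$957.92

401(k): $1,566.96 × 0.091 = $142.59
Health savings account contribution: $53.85
Pre-tax total = $142.59 + $53.85 = $196.44
Taxable wages = $1,566.96 − $196.44 = $1,370.52
Federal withholding: $1,370.52 × 0.1015 = $139.11
State income tax: $1,370.52 × 0.0826 = $113.20
PFL insurance: $1,566.96 × 0.003 = $4.70
Garnishment: $1,566.96 × 0.0175 = $27.42
Health insurance premium: $128.17
Total deductions = $142.59 + $53.85 + $139.11 + $113.20 + $4.70 + $27.42 + $128.17 = $609.04
Net pay = $1,566.96 − $609.04 = $957.92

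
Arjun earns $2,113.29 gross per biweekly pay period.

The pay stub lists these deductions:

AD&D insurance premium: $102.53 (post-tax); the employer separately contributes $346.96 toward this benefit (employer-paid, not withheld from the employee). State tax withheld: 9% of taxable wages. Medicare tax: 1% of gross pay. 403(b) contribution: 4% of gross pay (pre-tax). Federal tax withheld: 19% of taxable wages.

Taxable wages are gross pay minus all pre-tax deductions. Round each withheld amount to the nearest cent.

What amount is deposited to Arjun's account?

$1,337.05

403(b) contribution: $2,113.29 × 0.04 = $84.53
Taxable wages = $2,113.29 − $84.53 = $2,028.76
Federal tax withheld: $2,028.76 × 0.19 = $385.46
State tax withheld: $2,028.76 × 0.09 = $182.59
Medicare tax: $2,113.29 × 0.01 = $21.13
AD&D insurance premium: $102.53
(Employer's $346.96 toward AD&D insurance premium is not withheld from the employee.)
Total deductions = $84.53 + $385.46 + $182.59 + $21.13 + $102.53 = $776.24
Net pay = $2,113.29 − $776.24 = $1,337.05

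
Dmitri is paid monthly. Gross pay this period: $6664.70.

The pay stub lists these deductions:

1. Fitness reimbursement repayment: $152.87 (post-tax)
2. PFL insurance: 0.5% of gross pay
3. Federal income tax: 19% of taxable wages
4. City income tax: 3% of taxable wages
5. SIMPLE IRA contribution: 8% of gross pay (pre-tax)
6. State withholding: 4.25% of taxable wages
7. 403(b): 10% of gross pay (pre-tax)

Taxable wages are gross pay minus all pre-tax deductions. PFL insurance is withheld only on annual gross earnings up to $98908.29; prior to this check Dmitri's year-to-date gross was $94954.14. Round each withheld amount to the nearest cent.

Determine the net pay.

SIMPLE IRA contribution: $6664.70 × 0.08 = $533.18
403(b): $6664.70 × 0.1 = $666.47
Pre-tax total = $533.18 + $666.47 = $1199.65
Taxable wages = $6664.70 − $1199.65 = $5465.05
Federal income tax: $5465.05 × 0.19 = $1038.36
State withholding: $5465.05 × 0.0425 = $232.26
City income tax: $5465.05 × 0.03 = $163.95
PFL insurance: only $98908.29 − $94954.14 = $3954.15 of this check is subject → $3954.15 × 0.005 = $19.77
Fitness reimbursement repayment: $152.87
Total deductions = $533.18 + $666.47 + $1038.36 + $232.26 + $163.95 + $19.77 + $152.87 = $2806.86
Net pay = $6664.70 − $2806.86 = $3857.84

$3857.84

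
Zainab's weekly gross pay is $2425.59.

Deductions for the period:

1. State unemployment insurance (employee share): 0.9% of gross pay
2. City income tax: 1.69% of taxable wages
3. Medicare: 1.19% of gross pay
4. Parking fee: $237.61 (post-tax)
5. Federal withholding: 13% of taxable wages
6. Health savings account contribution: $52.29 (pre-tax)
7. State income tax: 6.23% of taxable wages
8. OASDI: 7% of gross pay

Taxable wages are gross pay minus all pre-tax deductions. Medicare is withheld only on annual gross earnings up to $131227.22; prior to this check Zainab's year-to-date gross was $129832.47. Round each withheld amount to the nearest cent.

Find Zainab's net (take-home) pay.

$1430.97

Health savings account contribution: $52.29
Taxable wages = $2425.59 − $52.29 = $2373.30
State income tax: $2373.30 × 0.0623 = $147.86
Federal withholding: $2373.30 × 0.13 = $308.53
City income tax: $2373.30 × 0.0169 = $40.11
OASDI: $2425.59 × 0.07 = $169.79
Medicare: only $131227.22 − $129832.47 = $1394.75 of this check is subject → $1394.75 × 0.0119 = $16.60
State unemployment insurance (employee share): $2425.59 × 0.009 = $21.83
Parking fee: $237.61
Total deductions = $52.29 + $147.86 + $308.53 + $40.11 + $169.79 + $16.60 + $21.83 + $237.61 = $994.62
Net pay = $2425.59 − $994.62 = $1430.97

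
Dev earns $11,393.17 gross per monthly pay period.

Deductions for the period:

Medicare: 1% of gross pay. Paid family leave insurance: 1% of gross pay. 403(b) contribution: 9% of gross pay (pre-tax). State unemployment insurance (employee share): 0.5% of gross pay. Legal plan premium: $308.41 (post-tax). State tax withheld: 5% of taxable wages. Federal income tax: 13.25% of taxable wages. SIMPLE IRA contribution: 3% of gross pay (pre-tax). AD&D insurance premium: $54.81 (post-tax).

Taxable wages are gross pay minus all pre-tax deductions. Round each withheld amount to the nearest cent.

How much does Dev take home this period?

$7,548.19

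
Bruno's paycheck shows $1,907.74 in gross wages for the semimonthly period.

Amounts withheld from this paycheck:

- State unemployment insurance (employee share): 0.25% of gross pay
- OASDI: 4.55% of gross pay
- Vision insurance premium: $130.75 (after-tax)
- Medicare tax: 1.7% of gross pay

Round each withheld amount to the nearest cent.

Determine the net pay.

Medicare tax: $1,907.74 × 0.017 = $32.43
State unemployment insurance (employee share): $1,907.74 × 0.0025 = $4.77
OASDI: $1,907.74 × 0.0455 = $86.80
Vision insurance premium: $130.75
Total deductions = $32.43 + $4.77 + $86.80 + $130.75 = $254.75
Net pay = $1,907.74 − $254.75 = $1,652.99

$1,652.99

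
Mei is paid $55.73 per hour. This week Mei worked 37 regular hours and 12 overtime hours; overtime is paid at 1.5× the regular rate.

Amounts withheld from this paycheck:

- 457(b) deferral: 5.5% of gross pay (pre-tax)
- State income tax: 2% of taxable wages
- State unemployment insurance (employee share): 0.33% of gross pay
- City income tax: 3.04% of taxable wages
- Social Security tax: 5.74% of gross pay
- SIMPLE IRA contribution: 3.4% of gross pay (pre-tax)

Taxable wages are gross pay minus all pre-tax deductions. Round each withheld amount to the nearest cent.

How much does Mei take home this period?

Regular pay: 37 × $55.73 = $2,062.01
Overtime pay: 12 × $55.73 × 1.5 = $1,003.14
Gross pay = $2,062.01 + $1,003.14 = $3,065.15
457(b) deferral: $3,065.15 × 0.055 = $168.58
SIMPLE IRA contribution: $3,065.15 × 0.034 = $104.22
Pre-tax total = $168.58 + $104.22 = $272.80
Taxable wages = $3,065.15 − $272.80 = $2,792.35
State income tax: $2,792.35 × 0.02 = $55.85
City income tax: $2,792.35 × 0.0304 = $84.89
State unemployment insurance (employee share): $3,065.15 × 0.0033 = $10.11
Social Security tax: $3,065.15 × 0.0574 = $175.94
Total deductions = $168.58 + $104.22 + $55.85 + $84.89 + $10.11 + $175.94 = $599.59
Net pay = $3,065.15 − $599.59 = $2,465.56

$2,465.56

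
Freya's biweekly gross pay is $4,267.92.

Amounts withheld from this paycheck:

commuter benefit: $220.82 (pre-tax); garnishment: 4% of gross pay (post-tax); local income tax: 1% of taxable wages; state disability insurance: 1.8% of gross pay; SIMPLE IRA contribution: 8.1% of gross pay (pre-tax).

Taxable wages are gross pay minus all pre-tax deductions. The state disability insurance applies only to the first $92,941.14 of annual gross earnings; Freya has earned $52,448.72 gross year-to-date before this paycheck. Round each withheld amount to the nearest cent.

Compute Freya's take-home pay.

$3,416.85

SIMPLE IRA contribution: $4,267.92 × 0.081 = $345.70
Commuter benefit: $220.82
Pre-tax total = $345.70 + $220.82 = $566.52
Taxable wages = $4,267.92 − $566.52 = $3,701.40
Local income tax: $3,701.40 × 0.01 = $37.01
State disability insurance: cap not yet reached, full $4,267.92 is subject → $4,267.92 × 0.018 = $76.82
Garnishment: $4,267.92 × 0.04 = $170.72
Total deductions = $345.70 + $220.82 + $37.01 + $76.82 + $170.72 = $851.07
Net pay = $4,267.92 − $851.07 = $3,416.85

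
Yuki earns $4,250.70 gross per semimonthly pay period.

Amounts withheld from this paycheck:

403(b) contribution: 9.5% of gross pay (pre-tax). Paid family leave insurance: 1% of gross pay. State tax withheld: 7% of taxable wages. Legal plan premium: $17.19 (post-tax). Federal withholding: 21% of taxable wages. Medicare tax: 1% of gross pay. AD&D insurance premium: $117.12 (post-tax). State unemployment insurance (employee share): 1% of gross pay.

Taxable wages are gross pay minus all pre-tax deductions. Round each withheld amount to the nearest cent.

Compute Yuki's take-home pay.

$2,507.92

403(b) contribution: $4,250.70 × 0.095 = $403.82
Taxable wages = $4,250.70 − $403.82 = $3,846.88
Federal withholding: $3,846.88 × 0.21 = $807.84
State tax withheld: $3,846.88 × 0.07 = $269.28
Medicare tax: $4,250.70 × 0.01 = $42.51
Paid family leave insurance: $4,250.70 × 0.01 = $42.51
State unemployment insurance (employee share): $4,250.70 × 0.01 = $42.51
Legal plan premium: $17.19
AD&D insurance premium: $117.12
Total deductions = $403.82 + $807.84 + $269.28 + $42.51 + $42.51 + $42.51 + $17.19 + $117.12 = $1,742.78
Net pay = $4,250.70 − $1,742.78 = $2,507.92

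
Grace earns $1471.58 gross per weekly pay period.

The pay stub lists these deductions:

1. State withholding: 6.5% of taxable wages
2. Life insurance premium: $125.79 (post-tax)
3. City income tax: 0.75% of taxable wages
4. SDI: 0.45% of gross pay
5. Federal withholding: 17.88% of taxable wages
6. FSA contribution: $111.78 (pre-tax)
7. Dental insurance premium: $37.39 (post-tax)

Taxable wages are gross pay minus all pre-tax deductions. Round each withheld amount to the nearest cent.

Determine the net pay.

$848.28

FSA contribution: $111.78
Taxable wages = $1471.58 − $111.78 = $1359.80
Federal withholding: $1359.80 × 0.1788 = $243.13
State withholding: $1359.80 × 0.065 = $88.39
City income tax: $1359.80 × 0.0075 = $10.20
SDI: $1471.58 × 0.0045 = $6.62
Dental insurance premium: $37.39
Life insurance premium: $125.79
Total deductions = $111.78 + $243.13 + $88.39 + $10.20 + $6.62 + $37.39 + $125.79 = $623.30
Net pay = $1471.58 − $623.30 = $848.28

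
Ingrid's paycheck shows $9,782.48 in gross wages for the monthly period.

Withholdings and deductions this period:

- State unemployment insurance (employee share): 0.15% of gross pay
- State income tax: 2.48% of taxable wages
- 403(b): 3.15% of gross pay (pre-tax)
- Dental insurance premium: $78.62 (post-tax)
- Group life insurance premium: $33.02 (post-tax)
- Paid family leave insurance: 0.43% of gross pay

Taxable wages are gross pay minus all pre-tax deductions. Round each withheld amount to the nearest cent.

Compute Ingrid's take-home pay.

$9,071.00

403(b): $9,782.48 × 0.0315 = $308.15
Taxable wages = $9,782.48 − $308.15 = $9,474.33
State income tax: $9,474.33 × 0.0248 = $234.96
State unemployment insurance (employee share): $9,782.48 × 0.0015 = $14.67
Paid family leave insurance: $9,782.48 × 0.0043 = $42.06
Dental insurance premium: $78.62
Group life insurance premium: $33.02
Total deductions = $308.15 + $234.96 + $14.67 + $42.06 + $78.62 + $33.02 = $711.48
Net pay = $9,782.48 − $711.48 = $9,071.00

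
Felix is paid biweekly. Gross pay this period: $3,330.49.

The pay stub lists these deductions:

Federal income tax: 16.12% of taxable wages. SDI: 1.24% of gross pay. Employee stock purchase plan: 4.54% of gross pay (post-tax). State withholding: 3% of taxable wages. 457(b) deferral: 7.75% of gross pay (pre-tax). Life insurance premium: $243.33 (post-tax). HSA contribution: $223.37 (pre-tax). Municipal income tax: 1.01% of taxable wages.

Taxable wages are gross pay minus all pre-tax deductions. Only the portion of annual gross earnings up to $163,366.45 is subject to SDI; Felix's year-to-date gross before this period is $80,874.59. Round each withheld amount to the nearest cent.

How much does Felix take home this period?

$1,839.67

HSA contribution: $223.37
457(b) deferral: $3,330.49 × 0.0775 = $258.11
Pre-tax total = $223.37 + $258.11 = $481.48
Taxable wages = $3,330.49 − $481.48 = $2,849.01
State withholding: $2,849.01 × 0.03 = $85.47
Federal income tax: $2,849.01 × 0.1612 = $459.26
Municipal income tax: $2,849.01 × 0.0101 = $28.78
SDI: cap not yet reached, full $3,330.49 is subject → $3,330.49 × 0.0124 = $41.30
Employee stock purchase plan: $3,330.49 × 0.0454 = $151.20
Life insurance premium: $243.33
Total deductions = $223.37 + $258.11 + $85.47 + $459.26 + $28.78 + $41.30 + $151.20 + $243.33 = $1,490.82
Net pay = $3,330.49 − $1,490.82 = $1,839.67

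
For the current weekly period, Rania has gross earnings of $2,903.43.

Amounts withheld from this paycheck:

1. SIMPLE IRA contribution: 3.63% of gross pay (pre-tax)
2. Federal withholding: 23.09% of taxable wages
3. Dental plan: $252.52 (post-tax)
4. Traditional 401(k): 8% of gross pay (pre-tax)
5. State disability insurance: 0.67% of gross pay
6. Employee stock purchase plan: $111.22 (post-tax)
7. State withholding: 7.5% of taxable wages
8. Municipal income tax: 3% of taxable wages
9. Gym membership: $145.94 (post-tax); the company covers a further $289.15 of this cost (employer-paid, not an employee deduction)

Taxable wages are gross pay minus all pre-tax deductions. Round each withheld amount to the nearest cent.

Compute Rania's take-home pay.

$1,174.80

SIMPLE IRA contribution: $2,903.43 × 0.0363 = $105.39
Traditional 401(k): $2,903.43 × 0.08 = $232.27
Pre-tax total = $105.39 + $232.27 = $337.66
Taxable wages = $2,903.43 − $337.66 = $2,565.77
State withholding: $2,565.77 × 0.075 = $192.43
Municipal income tax: $2,565.77 × 0.03 = $76.97
Federal withholding: $2,565.77 × 0.2309 = $592.44
State disability insurance: $2,903.43 × 0.0067 = $19.45
Gym membership: $145.94
Employee stock purchase plan: $111.22
Dental plan: $252.52
(Employer's $289.15 toward gym membership is not withheld from the employee.)
Total deductions = $105.39 + $232.27 + $192.43 + $76.97 + $592.44 + $19.45 + $145.94 + $111.22 + $252.52 = $1,728.63
Net pay = $2,903.43 − $1,728.63 = $1,174.80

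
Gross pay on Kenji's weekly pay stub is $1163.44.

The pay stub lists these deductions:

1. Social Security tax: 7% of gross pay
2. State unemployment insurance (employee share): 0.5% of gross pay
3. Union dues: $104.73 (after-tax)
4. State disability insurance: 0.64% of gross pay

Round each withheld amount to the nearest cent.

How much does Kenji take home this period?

Social Security tax: $1163.44 × 0.07 = $81.44
State disability insurance: $1163.44 × 0.0064 = $7.45
State unemployment insurance (employee share): $1163.44 × 0.005 = $5.82
Union dues: $104.73
Total deductions = $81.44 + $7.45 + $5.82 + $104.73 = $199.44
Net pay = $1163.44 − $199.44 = $964.00

$964.00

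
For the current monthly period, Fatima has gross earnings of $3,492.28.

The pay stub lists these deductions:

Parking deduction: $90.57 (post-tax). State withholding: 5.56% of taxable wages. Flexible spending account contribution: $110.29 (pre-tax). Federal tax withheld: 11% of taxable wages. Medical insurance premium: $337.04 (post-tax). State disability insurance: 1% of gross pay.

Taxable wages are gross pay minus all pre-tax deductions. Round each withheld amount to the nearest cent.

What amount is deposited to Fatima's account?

Flexible spending account contribution: $110.29
Taxable wages = $3,492.28 − $110.29 = $3,381.99
Federal tax withheld: $3,381.99 × 0.11 = $372.02
State withholding: $3,381.99 × 0.0556 = $188.04
State disability insurance: $3,492.28 × 0.01 = $34.92
Parking deduction: $90.57
Medical insurance premium: $337.04
Total deductions = $110.29 + $372.02 + $188.04 + $34.92 + $90.57 + $337.04 = $1,132.88
Net pay = $3,492.28 − $1,132.88 = $2,359.40

$2,359.40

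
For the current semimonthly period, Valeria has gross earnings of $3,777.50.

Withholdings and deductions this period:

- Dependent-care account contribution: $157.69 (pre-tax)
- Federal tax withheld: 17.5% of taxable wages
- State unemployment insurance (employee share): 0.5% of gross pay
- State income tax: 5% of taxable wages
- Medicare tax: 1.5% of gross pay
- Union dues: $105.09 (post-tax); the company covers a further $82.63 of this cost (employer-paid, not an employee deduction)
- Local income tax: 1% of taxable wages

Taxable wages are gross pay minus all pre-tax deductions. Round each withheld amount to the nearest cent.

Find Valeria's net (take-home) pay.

$2,588.51

Dependent-care account contribution: $157.69
Taxable wages = $3,777.50 − $157.69 = $3,619.81
Federal tax withheld: $3,619.81 × 0.175 = $633.47
Local income tax: $3,619.81 × 0.01 = $36.20
State income tax: $3,619.81 × 0.05 = $180.99
State unemployment insurance (employee share): $3,777.50 × 0.005 = $18.89
Medicare tax: $3,777.50 × 0.015 = $56.66
Union dues: $105.09
(Employer's $82.63 toward union dues is not withheld from the employee.)
Total deductions = $157.69 + $633.47 + $36.20 + $180.99 + $18.89 + $56.66 + $105.09 = $1,188.99
Net pay = $3,777.50 − $1,188.99 = $2,588.51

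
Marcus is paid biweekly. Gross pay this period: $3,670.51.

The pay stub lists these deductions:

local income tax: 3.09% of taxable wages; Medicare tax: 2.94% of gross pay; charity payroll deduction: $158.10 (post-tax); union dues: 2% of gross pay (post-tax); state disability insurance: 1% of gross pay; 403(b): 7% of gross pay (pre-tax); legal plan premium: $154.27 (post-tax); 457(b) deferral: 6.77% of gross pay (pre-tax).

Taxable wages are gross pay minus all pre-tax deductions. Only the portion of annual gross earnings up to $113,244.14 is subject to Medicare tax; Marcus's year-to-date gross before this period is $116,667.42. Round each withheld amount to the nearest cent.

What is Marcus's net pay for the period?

$2,644.79

403(b): $3,670.51 × 0.07 = $256.94
457(b) deferral: $3,670.51 × 0.0677 = $248.49
Pre-tax total = $256.94 + $248.49 = $505.43
Taxable wages = $3,670.51 − $505.43 = $3,165.08
Local income tax: $3,165.08 × 0.0309 = $97.80
Medicare tax: annual cap $113,244.14 already reached (YTD $116,667.42), so $0.00
State disability insurance: $3,670.51 × 0.01 = $36.71
Charity payroll deduction: $158.10
Union dues: $3,670.51 × 0.02 = $73.41
Legal plan premium: $154.27
Total deductions = $256.94 + $248.49 + $97.80 + $0.00 + $36.71 + $158.10 + $73.41 + $154.27 = $1,025.72
Net pay = $3,670.51 − $1,025.72 = $2,644.79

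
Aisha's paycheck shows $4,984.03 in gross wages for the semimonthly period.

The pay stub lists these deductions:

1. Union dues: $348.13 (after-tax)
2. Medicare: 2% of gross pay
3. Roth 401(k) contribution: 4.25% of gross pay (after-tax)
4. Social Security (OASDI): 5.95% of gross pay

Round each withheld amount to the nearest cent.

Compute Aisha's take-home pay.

$4,027.85

Social Security (OASDI): $4,984.03 × 0.0595 = $296.55
Medicare: $4,984.03 × 0.02 = $99.68
Union dues: $348.13
Roth 401(k) contribution: $4,984.03 × 0.0425 = $211.82
Total deductions = $296.55 + $99.68 + $348.13 + $211.82 = $956.18
Net pay = $4,984.03 − $956.18 = $4,027.85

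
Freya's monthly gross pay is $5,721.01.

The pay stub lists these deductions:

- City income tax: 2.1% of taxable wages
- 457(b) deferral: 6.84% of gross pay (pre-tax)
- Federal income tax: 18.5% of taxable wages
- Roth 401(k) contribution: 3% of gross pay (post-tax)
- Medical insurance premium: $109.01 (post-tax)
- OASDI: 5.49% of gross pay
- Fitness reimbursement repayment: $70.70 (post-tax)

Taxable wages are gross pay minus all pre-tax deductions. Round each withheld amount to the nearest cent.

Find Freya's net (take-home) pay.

457(b) deferral: $5,721.01 × 0.0684 = $391.32
Taxable wages = $5,721.01 − $391.32 = $5,329.69
Federal income tax: $5,329.69 × 0.185 = $985.99
City income tax: $5,329.69 × 0.021 = $111.92
OASDI: $5,721.01 × 0.0549 = $314.08
Fitness reimbursement repayment: $70.70
Medical insurance premium: $109.01
Roth 401(k) contribution: $5,721.01 × 0.03 = $171.63
Total deductions = $391.32 + $985.99 + $111.92 + $314.08 + $70.70 + $109.01 + $171.63 = $2,154.65
Net pay = $5,721.01 − $2,154.65 = $3,566.36

$3,566.36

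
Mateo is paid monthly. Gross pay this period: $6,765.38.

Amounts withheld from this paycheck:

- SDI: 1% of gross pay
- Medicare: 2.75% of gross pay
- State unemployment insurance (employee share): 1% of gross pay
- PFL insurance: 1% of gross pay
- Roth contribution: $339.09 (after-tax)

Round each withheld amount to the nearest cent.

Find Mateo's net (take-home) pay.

$6,037.29

SDI: $6,765.38 × 0.01 = $67.65
State unemployment insurance (employee share): $6,765.38 × 0.01 = $67.65
Medicare: $6,765.38 × 0.0275 = $186.05
PFL insurance: $6,765.38 × 0.01 = $67.65
Roth contribution: $339.09
Total deductions = $67.65 + $67.65 + $186.05 + $67.65 + $339.09 = $728.09
Net pay = $6,765.38 − $728.09 = $6,037.29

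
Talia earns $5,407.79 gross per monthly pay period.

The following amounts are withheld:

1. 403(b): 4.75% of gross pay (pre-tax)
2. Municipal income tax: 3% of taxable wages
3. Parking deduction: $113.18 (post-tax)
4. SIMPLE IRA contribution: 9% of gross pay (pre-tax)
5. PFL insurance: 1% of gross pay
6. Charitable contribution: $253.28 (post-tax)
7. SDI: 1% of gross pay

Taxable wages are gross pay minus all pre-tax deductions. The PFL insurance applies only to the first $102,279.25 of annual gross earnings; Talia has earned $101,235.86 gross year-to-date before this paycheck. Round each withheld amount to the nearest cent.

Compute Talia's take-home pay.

$4,093.32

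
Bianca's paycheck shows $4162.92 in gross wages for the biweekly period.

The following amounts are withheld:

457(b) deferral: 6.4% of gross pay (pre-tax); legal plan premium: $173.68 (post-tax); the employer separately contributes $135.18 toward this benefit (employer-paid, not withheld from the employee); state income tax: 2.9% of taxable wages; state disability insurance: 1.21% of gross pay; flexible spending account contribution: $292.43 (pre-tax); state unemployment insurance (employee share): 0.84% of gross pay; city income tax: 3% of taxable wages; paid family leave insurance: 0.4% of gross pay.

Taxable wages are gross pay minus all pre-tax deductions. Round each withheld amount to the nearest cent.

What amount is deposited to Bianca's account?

457(b) deferral: $4162.92 × 0.064 = $266.43
Flexible spending account contribution: $292.43
Pre-tax total = $266.43 + $292.43 = $558.86
Taxable wages = $4162.92 − $558.86 = $3604.06
City income tax: $3604.06 × 0.03 = $108.12
State income tax: $3604.06 × 0.029 = $104.52
State disability insurance: $4162.92 × 0.0121 = $50.37
State unemployment insurance (employee share): $4162.92 × 0.0084 = $34.97
Paid family leave insurance: $4162.92 × 0.004 = $16.65
Legal plan premium: $173.68
(Employer's $135.18 toward legal plan premium is not withheld from the employee.)
Total deductions = $266.43 + $292.43 + $108.12 + $104.52 + $50.37 + $34.97 + $16.65 + $173.68 = $1047.17
Net pay = $4162.92 − $1047.17 = $3115.75

$3115.75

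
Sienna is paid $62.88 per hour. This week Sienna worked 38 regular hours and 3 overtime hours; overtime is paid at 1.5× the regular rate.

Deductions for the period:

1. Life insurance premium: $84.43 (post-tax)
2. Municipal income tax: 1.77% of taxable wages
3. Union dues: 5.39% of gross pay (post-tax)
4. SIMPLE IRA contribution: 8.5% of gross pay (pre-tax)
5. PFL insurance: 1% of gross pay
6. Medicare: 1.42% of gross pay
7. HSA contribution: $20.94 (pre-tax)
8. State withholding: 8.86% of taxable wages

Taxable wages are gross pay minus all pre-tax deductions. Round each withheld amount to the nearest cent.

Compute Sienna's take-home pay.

$1873.47

Regular pay: 38 × $62.88 = $2389.44
Overtime pay: 3 × $62.88 × 1.5 = $282.96
Gross pay = $2389.44 + $282.96 = $2672.40
HSA contribution: $20.94
SIMPLE IRA contribution: $2672.40 × 0.085 = $227.15
Pre-tax total = $20.94 + $227.15 = $248.09
Taxable wages = $2672.40 − $248.09 = $2424.31
Municipal income tax: $2424.31 × 0.0177 = $42.91
State withholding: $2424.31 × 0.0886 = $214.79
Medicare: $2672.40 × 0.0142 = $37.95
PFL insurance: $2672.40 × 0.01 = $26.72
Life insurance premium: $84.43
Union dues: $2672.40 × 0.0539 = $144.04
Total deductions = $20.94 + $227.15 + $42.91 + $214.79 + $37.95 + $26.72 + $84.43 + $144.04 = $798.93
Net pay = $2672.40 − $798.93 = $1873.47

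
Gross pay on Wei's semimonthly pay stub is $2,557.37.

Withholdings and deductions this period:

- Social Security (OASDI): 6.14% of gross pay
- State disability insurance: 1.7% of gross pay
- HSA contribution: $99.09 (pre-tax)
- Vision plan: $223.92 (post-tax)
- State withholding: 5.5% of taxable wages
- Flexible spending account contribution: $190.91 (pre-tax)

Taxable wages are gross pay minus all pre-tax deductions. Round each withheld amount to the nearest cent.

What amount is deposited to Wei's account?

$1,718.24

Flexible spending account contribution: $190.91
HSA contribution: $99.09
Pre-tax total = $190.91 + $99.09 = $290.00
Taxable wages = $2,557.37 − $290.00 = $2,267.37
State withholding: $2,267.37 × 0.055 = $124.71
Social Security (OASDI): $2,557.37 × 0.0614 = $157.02
State disability insurance: $2,557.37 × 0.017 = $43.48
Vision plan: $223.92
Total deductions = $190.91 + $99.09 + $124.71 + $157.02 + $43.48 + $223.92 = $839.13
Net pay = $2,557.37 − $839.13 = $1,718.24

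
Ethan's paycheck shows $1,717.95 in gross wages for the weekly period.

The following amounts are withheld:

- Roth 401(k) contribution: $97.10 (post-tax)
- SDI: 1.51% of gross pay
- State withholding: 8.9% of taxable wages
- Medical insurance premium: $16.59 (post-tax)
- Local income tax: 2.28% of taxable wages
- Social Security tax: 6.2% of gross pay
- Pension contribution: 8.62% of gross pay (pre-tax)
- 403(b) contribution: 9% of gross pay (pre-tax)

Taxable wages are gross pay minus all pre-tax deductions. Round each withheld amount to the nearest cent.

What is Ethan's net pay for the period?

$1,010.87

403(b) contribution: $1,717.95 × 0.09 = $154.62
Pension contribution: $1,717.95 × 0.0862 = $148.09
Pre-tax total = $154.62 + $148.09 = $302.71
Taxable wages = $1,717.95 − $302.71 = $1,415.24
Local income tax: $1,415.24 × 0.0228 = $32.27
State withholding: $1,415.24 × 0.089 = $125.96
SDI: $1,717.95 × 0.0151 = $25.94
Social Security tax: $1,717.95 × 0.062 = $106.51
Roth 401(k) contribution: $97.10
Medical insurance premium: $16.59
Total deductions = $154.62 + $148.09 + $32.27 + $125.96 + $25.94 + $106.51 + $97.10 + $16.59 = $707.08
Net pay = $1,717.95 − $707.08 = $1,010.87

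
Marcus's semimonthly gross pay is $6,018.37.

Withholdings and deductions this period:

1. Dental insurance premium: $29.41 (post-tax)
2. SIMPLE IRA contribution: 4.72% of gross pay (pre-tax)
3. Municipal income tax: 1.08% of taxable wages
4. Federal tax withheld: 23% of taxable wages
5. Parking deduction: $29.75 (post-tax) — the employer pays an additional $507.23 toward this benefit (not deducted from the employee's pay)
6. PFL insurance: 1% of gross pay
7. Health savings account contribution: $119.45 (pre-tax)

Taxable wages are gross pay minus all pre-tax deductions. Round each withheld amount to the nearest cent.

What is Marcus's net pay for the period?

SIMPLE IRA contribution: $6,018.37 × 0.0472 = $284.07
Health savings account contribution: $119.45
Pre-tax total = $284.07 + $119.45 = $403.52
Taxable wages = $6,018.37 − $403.52 = $5,614.85
Municipal income tax: $5,614.85 × 0.0108 = $60.64
Federal tax withheld: $5,614.85 × 0.23 = $1,291.42
PFL insurance: $6,018.37 × 0.01 = $60.18
Parking deduction: $29.75
Dental insurance premium: $29.41
(Employer's $507.23 toward parking deduction is not withheld from the employee.)
Total deductions = $284.07 + $119.45 + $60.64 + $1,291.42 + $60.18 + $29.75 + $29.41 = $1,874.92
Net pay = $6,018.37 − $1,874.92 = $4,143.45

$4,143.45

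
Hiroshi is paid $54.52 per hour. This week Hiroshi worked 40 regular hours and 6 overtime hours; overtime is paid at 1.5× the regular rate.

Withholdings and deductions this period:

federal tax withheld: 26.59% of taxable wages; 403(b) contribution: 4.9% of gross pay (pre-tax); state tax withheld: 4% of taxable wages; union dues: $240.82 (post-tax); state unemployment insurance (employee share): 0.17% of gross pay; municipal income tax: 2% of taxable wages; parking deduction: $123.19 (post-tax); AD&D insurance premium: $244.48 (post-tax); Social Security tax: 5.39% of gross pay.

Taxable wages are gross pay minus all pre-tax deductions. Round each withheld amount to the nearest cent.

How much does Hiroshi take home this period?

$955.59

Regular pay: 40 × $54.52 = $2,180.80
Overtime pay: 6 × $54.52 × 1.5 = $490.68
Gross pay = $2,180.80 + $490.68 = $2,671.48
403(b) contribution: $2,671.48 × 0.049 = $130.90
Taxable wages = $2,671.48 − $130.90 = $2,540.58
Municipal income tax: $2,540.58 × 0.02 = $50.81
State tax withheld: $2,540.58 × 0.04 = $101.62
Federal tax withheld: $2,540.58 × 0.2659 = $675.54
Social Security tax: $2,671.48 × 0.0539 = $143.99
State unemployment insurance (employee share): $2,671.48 × 0.0017 = $4.54
Parking deduction: $123.19
AD&D insurance premium: $244.48
Union dues: $240.82
Total deductions = $130.90 + $50.81 + $101.62 + $675.54 + $143.99 + $4.54 + $123.19 + $244.48 + $240.82 = $1,715.89
Net pay = $2,671.48 − $1,715.89 = $955.59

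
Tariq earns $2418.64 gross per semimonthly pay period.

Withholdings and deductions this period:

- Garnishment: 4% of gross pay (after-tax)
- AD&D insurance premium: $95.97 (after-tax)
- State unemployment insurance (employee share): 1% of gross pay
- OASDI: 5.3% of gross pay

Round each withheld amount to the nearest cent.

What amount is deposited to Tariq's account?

$2073.54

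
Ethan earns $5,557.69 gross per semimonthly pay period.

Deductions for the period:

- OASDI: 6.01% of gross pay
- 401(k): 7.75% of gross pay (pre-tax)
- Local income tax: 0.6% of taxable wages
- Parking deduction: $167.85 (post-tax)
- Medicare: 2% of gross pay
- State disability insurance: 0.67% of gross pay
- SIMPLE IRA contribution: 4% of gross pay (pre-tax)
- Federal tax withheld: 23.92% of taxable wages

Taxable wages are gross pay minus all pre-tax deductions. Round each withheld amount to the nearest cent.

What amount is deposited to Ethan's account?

SIMPLE IRA contribution: $5,557.69 × 0.04 = $222.31
401(k): $5,557.69 × 0.0775 = $430.72
Pre-tax total = $222.31 + $430.72 = $653.03
Taxable wages = $5,557.69 − $653.03 = $4,904.66
Local income tax: $4,904.66 × 0.006 = $29.43
Federal tax withheld: $4,904.66 × 0.2392 = $1,173.19
State disability insurance: $5,557.69 × 0.0067 = $37.24
OASDI: $5,557.69 × 0.0601 = $334.02
Medicare: $5,557.69 × 0.02 = $111.15
Parking deduction: $167.85
Total deductions = $222.31 + $430.72 + $29.43 + $1,173.19 + $37.24 + $334.02 + $111.15 + $167.85 = $2,505.91
Net pay = $5,557.69 − $2,505.91 = $3,051.78

$3,051.78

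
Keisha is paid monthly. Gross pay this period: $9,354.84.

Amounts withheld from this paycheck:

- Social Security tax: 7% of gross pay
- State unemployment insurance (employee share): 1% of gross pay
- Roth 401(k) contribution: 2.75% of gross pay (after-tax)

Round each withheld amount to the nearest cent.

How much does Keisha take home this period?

State unemployment insurance (employee share): $9,354.84 × 0.01 = $93.55
Social Security tax: $9,354.84 × 0.07 = $654.84
Roth 401(k) contribution: $9,354.84 × 0.0275 = $257.26
Total deductions = $93.55 + $654.84 + $257.26 = $1,005.65
Net pay = $9,354.84 − $1,005.65 = $8,349.19

$8,349.19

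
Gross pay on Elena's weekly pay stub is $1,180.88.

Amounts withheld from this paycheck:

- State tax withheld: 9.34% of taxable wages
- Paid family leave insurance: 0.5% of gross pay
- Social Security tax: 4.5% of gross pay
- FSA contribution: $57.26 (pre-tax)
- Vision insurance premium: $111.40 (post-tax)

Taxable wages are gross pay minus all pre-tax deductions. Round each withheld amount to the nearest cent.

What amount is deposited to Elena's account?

$848.23

FSA contribution: $57.26
Taxable wages = $1,180.88 − $57.26 = $1,123.62
State tax withheld: $1,123.62 × 0.0934 = $104.95
Paid family leave insurance: $1,180.88 × 0.005 = $5.90
Social Security tax: $1,180.88 × 0.045 = $53.14
Vision insurance premium: $111.40
Total deductions = $57.26 + $104.95 + $5.90 + $53.14 + $111.40 = $332.65
Net pay = $1,180.88 − $332.65 = $848.23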